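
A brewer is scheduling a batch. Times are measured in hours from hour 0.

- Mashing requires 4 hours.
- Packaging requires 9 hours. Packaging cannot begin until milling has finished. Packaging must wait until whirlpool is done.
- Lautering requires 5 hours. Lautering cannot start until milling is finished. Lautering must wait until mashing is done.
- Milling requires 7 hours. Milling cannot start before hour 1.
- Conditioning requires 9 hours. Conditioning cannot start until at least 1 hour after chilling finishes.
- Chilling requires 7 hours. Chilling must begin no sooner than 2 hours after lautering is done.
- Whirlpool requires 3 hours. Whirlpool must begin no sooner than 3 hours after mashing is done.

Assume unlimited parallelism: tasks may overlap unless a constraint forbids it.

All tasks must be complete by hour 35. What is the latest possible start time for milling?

Nothing follows conditioning; the deadline of hour 35 is its only limit. It must start by 35 − 9 = hour 26.
Chilling feeds into conditioning (must start by hour 26, minus 1-hour gap → hour 25); so chilling must finish by hour 25 and therefore start by hour 18.
Lautering must finish before chilling (must start by hour 18, minus 2-hour gap → hour 16). With a 5-hour duration, lautering must start by 16 − 5 = hour 11.
To finish by hour 35, packaging (duration 9) must start no later than hour 26.
Milling must finish in time for lautering (must start by hour 11); packaging (must start by hour 26). The tightest is hour 11, so milling must start by 11 − 7 = hour 4.

4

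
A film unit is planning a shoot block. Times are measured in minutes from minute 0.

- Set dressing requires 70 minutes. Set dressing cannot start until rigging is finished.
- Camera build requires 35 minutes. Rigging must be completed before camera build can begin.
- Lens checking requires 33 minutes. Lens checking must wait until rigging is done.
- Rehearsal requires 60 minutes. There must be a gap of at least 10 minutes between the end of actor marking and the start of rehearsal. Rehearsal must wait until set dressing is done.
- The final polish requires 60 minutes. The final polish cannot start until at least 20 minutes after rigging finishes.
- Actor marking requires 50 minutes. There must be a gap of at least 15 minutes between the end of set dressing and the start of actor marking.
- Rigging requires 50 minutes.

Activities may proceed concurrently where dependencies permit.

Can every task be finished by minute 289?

Yes

Rigging has no prerequisites, so it starts at minute 0 and finishes at minute 50.
After rigging (finishes minute 50, plus 20-minute gap → minute 70), the final polish can start at minute 70 and finishes at minute 130.
Lens checking cannot begin until rigging (finishes minute 50). It runs from minute 50 to 50 + 33 = minute 83.
Camera build waits on rigging (finishes minute 50), so it starts at minute 50 and finishes at 50 + 35 = minute 85.
Set dressing waits on rigging (finishes minute 50), so it starts at minute 50 and finishes at 50 + 70 = minute 120.
After set dressing (finishes minute 120, plus 15-minute gap → minute 135), actor marking can start at minute 135 and finishes at minute 185.
Rehearsal has to wait for actor marking (finishes minute 185, plus 10-minute gap → minute 195); set dressing (finishes minute 120). The latest of these is minute 195, so rehearsal runs minute 195 to 195 + 60 = minute 255.
Every task is finished by minute 255, which is no later than the deadline of 289, so the schedule is feasible.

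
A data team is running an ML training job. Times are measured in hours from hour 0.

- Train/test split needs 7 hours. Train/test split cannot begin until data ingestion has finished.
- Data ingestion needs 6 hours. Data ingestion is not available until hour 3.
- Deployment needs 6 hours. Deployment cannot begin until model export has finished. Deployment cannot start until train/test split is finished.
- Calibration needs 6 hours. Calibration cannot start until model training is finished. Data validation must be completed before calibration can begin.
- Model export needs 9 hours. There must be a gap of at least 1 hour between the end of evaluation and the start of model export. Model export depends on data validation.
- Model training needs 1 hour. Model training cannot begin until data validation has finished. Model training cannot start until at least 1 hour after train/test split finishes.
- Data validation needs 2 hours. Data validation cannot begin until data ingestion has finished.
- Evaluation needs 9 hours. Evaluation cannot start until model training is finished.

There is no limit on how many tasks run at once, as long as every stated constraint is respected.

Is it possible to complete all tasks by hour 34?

Data ingestion cannot begin until its own release at hour 3. It runs from hour 3 to 3 + 6 = hour 9.
Train/test split cannot begin until data ingestion (finishes hour 9). It runs from hour 9 to 9 + 7 = hour 16.
After data ingestion (finishes hour 9), data validation can start at hour 9 and finishes at hour 11.
Model training cannot start until data validation (finishes hour 11); train/test split (finishes hour 16, plus 1-hour gap → hour 17). The controlling bound is hour 17, so model training finishes at 17 + 1 = hour 18.
Calibration needs all of model training (finishes hour 18); data validation (finishes hour 11). That puts its earliest start at hour 18; it finishes at 18 + 6 = hour 24.
Evaluation waits on model training (finishes hour 18), so it starts at hour 18 and finishes at 18 + 9 = hour 27.
Model export has to wait for evaluation (finishes hour 27, plus 1-hour gap → hour 28); data validation (finishes hour 11). The latest of these is hour 28, so model export runs hour 28 to 28 + 9 = hour 37.
Deployment has to wait for model export (finishes hour 37); train/test split (finishes hour 16). The latest of these is hour 37, so deployment runs hour 37 to 37 + 6 = hour 43.
The earliest everything can be done is hour 43, which is after the deadline of 34, so it is not possible.

No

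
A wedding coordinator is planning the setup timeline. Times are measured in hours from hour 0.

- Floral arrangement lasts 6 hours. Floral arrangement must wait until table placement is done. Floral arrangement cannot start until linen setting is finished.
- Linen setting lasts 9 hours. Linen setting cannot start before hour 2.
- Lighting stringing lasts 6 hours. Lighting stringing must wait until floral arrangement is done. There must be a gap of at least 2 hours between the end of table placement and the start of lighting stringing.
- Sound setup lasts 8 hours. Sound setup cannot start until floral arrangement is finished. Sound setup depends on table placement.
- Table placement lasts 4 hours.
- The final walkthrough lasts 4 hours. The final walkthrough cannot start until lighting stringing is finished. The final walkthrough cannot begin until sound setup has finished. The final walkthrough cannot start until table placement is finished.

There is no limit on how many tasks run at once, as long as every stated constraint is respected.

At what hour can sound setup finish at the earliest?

25

After its own release at hour 2, linen setting can start at hour 2 and finishes at hour 11.
Table placement can start immediately at hour 0; it finishes at hour 4.
Floral arrangement needs all of table placement (finishes hour 4); linen setting (finishes hour 11). That puts its earliest start at hour 11; it finishes at 11 + 6 = hour 17.
For sound setup: floral arrangement (finishes hour 17); table placement (finishes hour 4). Taking the maximum gives a start of hour 17, and it finishes at 17 + 8 = hour 25.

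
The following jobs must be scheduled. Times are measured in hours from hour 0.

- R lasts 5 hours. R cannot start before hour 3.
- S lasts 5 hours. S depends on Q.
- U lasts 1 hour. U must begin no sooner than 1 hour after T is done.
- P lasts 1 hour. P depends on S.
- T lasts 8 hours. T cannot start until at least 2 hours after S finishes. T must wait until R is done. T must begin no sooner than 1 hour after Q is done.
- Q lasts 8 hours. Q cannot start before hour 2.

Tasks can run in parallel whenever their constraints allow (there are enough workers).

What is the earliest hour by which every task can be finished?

27

After its own release at hour 3, R can start at hour 3 and finishes at hour 8.
Q waits on its own release at hour 2, so it starts at hour 2 and finishes at 2 + 8 = hour 10.
S cannot begin until Q (finishes hour 10). It runs from hour 10 to 10 + 5 = hour 15.
T has to wait for S (finishes hour 15, plus 2-hour gap → hour 17); R (finishes hour 8); Q (finishes hour 10, plus 1-hour gap → hour 11). The latest of these is hour 17, so T runs hour 17 to 17 + 8 = hour 25.
After T (finishes hour 25, plus 1-hour gap → hour 26), U can start at hour 26 and finishes at hour 27.
After S (finishes hour 15), P can start at hour 15 and finishes at hour 16.
All tasks are finished once the last one completes. Finish times: P at 16, Q at 10, R at 8, S at 15, T at 25, U at 27. The latest is hour 27.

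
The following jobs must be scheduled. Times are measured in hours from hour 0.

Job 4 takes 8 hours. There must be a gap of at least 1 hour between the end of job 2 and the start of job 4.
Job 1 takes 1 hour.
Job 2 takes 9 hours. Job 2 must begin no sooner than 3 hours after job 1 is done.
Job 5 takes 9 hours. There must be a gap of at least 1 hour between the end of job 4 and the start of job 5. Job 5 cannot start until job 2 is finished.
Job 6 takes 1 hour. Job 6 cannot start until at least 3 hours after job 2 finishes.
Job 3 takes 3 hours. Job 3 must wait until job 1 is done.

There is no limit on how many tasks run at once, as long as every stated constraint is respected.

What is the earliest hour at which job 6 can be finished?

17

Job 1 can start immediately at hour 0; it finishes at hour 1.
Job 2 waits on job 1 (finishes hour 1, plus 3-hour gap → hour 4), so it starts at hour 4 and finishes at 4 + 9 = hour 13.
After job 2 (finishes hour 13, plus 3-hour gap → hour 16), job 6 can start at hour 16 and finishes at hour 17.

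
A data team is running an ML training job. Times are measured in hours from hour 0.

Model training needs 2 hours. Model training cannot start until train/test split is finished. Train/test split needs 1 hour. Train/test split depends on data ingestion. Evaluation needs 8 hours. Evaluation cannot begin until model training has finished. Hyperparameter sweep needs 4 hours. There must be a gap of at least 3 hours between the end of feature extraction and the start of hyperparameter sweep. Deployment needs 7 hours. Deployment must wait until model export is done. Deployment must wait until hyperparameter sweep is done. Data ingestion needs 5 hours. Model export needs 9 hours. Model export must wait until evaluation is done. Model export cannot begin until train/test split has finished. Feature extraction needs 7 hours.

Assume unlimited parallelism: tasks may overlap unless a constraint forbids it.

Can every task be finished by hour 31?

No

Feature extraction has no prerequisites, so it starts at hour 0 and finishes at hour 7.
Hyperparameter sweep waits on feature extraction (finishes hour 7, plus 3-hour gap → hour 10), so it starts at hour 10 and finishes at 10 + 4 = hour 14.
Nothing blocks data ingestion, so it runs from hour 0 to hour 5.
Train/test split waits on data ingestion (finishes hour 5), so it starts at hour 5 and finishes at 5 + 1 = hour 6.
Model training cannot begin until train/test split (finishes hour 6). It runs from hour 6 to 6 + 2 = hour 8.
After model training (finishes hour 8), evaluation can start at hour 8 and finishes at hour 16.
Model export cannot start until evaluation (finishes hour 16); train/test split (finishes hour 6). The controlling bound is hour 16, so model export finishes at 16 + 9 = hour 25.
For deployment: model export (finishes hour 25); hyperparameter sweep (finishes hour 14). Taking the maximum gives a start of hour 25, and it finishes at 25 + 7 = hour 32.
The earliest everything can be done is hour 32, which is after the deadline of 31, so it is not possible.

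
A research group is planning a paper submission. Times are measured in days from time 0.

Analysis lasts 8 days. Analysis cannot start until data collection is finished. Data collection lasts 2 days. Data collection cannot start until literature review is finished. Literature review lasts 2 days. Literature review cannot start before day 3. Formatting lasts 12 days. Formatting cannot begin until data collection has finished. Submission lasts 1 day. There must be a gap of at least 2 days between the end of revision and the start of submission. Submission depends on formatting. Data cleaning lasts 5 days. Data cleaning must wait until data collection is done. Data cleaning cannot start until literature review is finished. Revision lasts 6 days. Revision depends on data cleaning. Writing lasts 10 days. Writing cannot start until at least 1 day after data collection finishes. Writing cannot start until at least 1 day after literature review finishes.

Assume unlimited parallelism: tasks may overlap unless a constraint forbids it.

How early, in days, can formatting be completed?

Literature review cannot begin until its own release at day 3. It runs from day 3 to 3 + 2 = day 5.
After literature review (finishes day 5), data collection can start at day 5 and finishes at day 7.
Formatting waits on data collection (finishes day 7), so it starts at day 7 and finishes at 7 + 12 = day 19.

19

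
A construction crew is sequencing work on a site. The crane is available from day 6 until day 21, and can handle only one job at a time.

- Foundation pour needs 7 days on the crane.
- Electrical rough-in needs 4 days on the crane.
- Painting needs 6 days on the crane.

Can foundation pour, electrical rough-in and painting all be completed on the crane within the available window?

The crane window is 21 − 6 = 15 days.
Running back to back, the jobs need 7 + 4 + 6 = 17 days on the crane.
Since 17 > 15, they cannot all fit.

No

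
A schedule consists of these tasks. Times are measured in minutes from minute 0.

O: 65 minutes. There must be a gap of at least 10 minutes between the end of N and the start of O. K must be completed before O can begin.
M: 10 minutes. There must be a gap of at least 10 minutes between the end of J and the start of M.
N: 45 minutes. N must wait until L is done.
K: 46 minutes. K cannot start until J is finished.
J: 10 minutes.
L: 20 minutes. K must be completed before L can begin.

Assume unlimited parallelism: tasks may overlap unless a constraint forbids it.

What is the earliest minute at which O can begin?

J has no prerequisites, so it starts at minute 0 and finishes at minute 10.
After J (finishes minute 10), K can start at minute 10 and finishes at minute 56.
L cannot begin until K (finishes minute 56). It runs from minute 56 to 56 + 20 = minute 76.
N cannot begin until L (finishes minute 76). It runs from minute 76 to 76 + 45 = minute 121.
O waits on N (finishes minute 121, plus 10-minute gap → minute 131); K (finishes minute 56). The latest of these is minute 131, which is the earliest O can start.

131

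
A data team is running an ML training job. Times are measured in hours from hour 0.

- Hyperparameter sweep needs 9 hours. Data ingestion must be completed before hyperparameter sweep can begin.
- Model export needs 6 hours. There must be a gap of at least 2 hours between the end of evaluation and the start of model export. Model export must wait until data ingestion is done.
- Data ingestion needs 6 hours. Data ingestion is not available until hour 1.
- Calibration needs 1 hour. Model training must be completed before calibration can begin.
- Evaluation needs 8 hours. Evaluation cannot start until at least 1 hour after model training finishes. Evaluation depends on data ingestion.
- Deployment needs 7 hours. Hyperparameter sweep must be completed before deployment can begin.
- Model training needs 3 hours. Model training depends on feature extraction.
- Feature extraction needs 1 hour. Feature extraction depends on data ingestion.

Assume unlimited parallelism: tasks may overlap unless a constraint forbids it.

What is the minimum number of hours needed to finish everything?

After its own release at hour 1, data ingestion can start at hour 1 and finishes at hour 7.
Hyperparameter sweep cannot begin until data ingestion (finishes hour 7). It runs from hour 7 to 7 + 9 = hour 16.
Deployment waits on hyperparameter sweep (finishes hour 16), so it starts at hour 16 and finishes at 16 + 7 = hour 23.
After data ingestion (finishes hour 7), feature extraction can start at hour 7 and finishes at hour 8.
Model training cannot begin until feature extraction (finishes hour 8). It runs from hour 8 to 8 + 3 = hour 11.
Calibration cannot begin until model training (finishes hour 11). It runs from hour 11 to 11 + 1 = hour 12.
For evaluation: model training (finishes hour 11, plus 1-hour gap → hour 12); data ingestion (finishes hour 7). Taking the maximum gives a start of hour 12, and it finishes at 12 + 8 = hour 20.
Model export has to wait for evaluation (finishes hour 20, plus 2-hour gap → hour 22); data ingestion (finishes hour 7). The latest of these is hour 22, so model export runs hour 22 to 22 + 6 = hour 28.
All tasks are finished once the last one completes. Finish times: Data ingestion at 7, Feature extraction at 8, Hyperparameter sweep at 16, Model training at 11, Evaluation at 20, Calibration at 12, Model export at 28, Deployment at 23. The latest is hour 28.

28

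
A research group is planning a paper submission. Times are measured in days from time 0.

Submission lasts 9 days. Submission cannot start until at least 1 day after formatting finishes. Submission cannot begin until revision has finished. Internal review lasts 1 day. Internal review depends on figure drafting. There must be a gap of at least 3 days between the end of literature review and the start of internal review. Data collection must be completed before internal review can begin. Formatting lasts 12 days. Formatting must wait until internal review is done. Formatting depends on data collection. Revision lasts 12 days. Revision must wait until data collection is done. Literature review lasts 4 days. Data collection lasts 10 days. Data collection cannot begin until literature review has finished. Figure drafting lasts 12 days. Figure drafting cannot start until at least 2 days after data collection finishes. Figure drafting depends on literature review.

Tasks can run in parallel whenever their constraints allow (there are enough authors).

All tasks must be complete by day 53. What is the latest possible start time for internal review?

30

To finish by day 53, submission (duration 9) must start no later than day 44.
Formatting must finish before submission (must start by day 44, minus 1-day gap → day 43). With a 12-day duration, formatting must start by 43 − 12 = day 31.
Since formatting (must start by day 31) depends on it, internal review must finish by day 31. Backing off its 1-day duration gives a latest start of day 30.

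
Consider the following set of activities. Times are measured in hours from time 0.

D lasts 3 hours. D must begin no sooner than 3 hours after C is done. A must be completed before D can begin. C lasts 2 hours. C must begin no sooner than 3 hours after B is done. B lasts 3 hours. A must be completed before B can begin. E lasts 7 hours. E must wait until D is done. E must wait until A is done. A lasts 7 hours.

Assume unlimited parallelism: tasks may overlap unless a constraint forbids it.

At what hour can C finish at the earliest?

A has no prerequisites, so it starts at hour 0 and finishes at hour 7.
B waits on A (finishes hour 7), so it starts at hour 7 and finishes at 7 + 3 = hour 10.
After B (finishes hour 10, plus 3-hour gap → hour 13), C can start at hour 13 and finishes at hour 15.

15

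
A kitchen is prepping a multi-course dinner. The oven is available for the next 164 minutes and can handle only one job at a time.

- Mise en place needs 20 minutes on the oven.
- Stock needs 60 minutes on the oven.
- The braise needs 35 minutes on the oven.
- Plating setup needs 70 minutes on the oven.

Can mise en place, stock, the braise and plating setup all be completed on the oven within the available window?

Running back to back, the jobs need 20 + 60 + 35 + 70 = 185 minutes on the oven.
Since 185 > 164, they cannot all fit.

No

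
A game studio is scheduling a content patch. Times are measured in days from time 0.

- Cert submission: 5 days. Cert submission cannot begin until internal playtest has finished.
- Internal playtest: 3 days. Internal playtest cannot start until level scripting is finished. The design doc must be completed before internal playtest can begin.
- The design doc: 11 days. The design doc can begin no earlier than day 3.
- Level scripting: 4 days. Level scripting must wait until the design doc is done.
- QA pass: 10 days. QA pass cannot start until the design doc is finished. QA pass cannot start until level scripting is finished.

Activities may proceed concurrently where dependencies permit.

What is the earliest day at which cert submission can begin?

The design doc waits on its own release at day 3, so it starts at day 3 and finishes at 3 + 11 = day 14.
After the design doc (finishes day 14), level scripting can start at day 14 and finishes at day 18.
For internal playtest: level scripting (finishes day 18); the design doc (finishes day 14). Taking the maximum gives a start of day 18, and it finishes at 18 + 3 = day 21.
Cert submission waits on internal playtest (finishes day 21), so the earliest it can start is day 21.

21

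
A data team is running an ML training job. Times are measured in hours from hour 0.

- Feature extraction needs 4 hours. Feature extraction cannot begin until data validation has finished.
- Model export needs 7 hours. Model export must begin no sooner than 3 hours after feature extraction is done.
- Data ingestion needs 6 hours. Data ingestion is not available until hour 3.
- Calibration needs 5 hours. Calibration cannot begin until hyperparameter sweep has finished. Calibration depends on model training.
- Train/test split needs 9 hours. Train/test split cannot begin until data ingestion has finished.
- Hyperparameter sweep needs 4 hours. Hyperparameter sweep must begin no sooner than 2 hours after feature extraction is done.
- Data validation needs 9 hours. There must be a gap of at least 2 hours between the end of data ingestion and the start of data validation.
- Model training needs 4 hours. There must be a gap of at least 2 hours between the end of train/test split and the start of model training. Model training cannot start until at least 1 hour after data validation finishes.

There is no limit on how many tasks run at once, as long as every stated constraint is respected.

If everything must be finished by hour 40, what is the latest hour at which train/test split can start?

20

Calibration must finish by hour 40; it takes 5 hours, so it must start by 40 − 5 = hour 35.
Model training must finish before calibration (must start by hour 35). With a 4-hour duration, model training must start by 35 − 4 = hour 31.
Train/test split has to be done before model training (must start by hour 31, minus 2-hour gap → hour 29). That means finishing by hour 29, i.e. starting by 29 − 9 = hour 20.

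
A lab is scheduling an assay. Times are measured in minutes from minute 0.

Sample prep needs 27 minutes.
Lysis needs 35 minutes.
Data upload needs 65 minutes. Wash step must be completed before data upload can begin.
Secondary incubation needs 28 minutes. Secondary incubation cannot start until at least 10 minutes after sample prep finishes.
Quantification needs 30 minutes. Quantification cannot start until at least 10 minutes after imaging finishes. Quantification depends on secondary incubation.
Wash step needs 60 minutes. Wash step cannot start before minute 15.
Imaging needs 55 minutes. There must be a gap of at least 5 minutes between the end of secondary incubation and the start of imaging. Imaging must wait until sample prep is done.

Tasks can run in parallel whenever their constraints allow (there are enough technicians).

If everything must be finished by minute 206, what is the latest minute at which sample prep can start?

41

Quantification must finish by minute 206; it takes 30 minutes, so it must start by 206 − 30 = minute 176.
Since quantification (must start by minute 176, minus 10-minute gap → minute 166) depends on it, imaging must finish by minute 166. Backing off its 55-minute duration gives a latest start of minute 111.
Secondary incubation has several dependents: imaging (must start by minute 111, minus 5-minute gap → minute 106); quantification (must start by minute 176). The earliest of those limits is minute 106, so secondary incubation must start by 106 − 28 = minute 78.
Sample prep feeds secondary incubation (must start by minute 78, minus 10-minute gap → minute 68); imaging (must start by minute 111). Taking the minimum, sample prep must finish by minute 68 and start by 68 − 27 = minute 41.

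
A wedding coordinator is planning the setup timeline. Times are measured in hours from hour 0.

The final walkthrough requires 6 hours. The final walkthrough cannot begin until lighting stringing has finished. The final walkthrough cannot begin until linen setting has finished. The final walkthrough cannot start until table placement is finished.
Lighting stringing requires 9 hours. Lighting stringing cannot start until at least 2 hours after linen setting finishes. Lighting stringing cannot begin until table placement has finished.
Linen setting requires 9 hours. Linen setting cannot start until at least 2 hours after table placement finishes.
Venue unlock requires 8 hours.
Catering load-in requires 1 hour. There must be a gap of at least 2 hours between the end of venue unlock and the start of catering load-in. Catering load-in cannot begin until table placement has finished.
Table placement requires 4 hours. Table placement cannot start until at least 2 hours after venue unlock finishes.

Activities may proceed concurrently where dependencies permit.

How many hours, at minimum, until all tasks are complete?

Venue unlock has no prerequisites, so it starts at hour 0 and finishes at hour 8.
After venue unlock (finishes hour 8, plus 2-hour gap → hour 10), table placement can start at hour 10 and finishes at hour 14.
Catering load-in cannot start until venue unlock (finishes hour 8, plus 2-hour gap → hour 10); table placement (finishes hour 14). The controlling bound is hour 14, so catering load-in finishes at 14 + 1 = hour 15.
Linen setting waits on table placement (finishes hour 14, plus 2-hour gap → hour 16), so it starts at hour 16 and finishes at 16 + 9 = hour 25.
Lighting stringing needs all of linen setting (finishes hour 25, plus 2-hour gap → hour 27); table placement (finishes hour 14). That puts its earliest start at hour 27; it finishes at 27 + 9 = hour 36.
For the final walkthrough: lighting stringing (finishes hour 36); linen setting (finishes hour 25); table placement (finishes hour 14). Taking the maximum gives a start of hour 36, and it finishes at 36 + 6 = hour 42.
All tasks are finished once the last one completes. Finish times: Venue unlock at 8, Table placement at 14, Linen setting at 25, Lighting stringing at 36, Catering load-in at 15, The final walkthrough at 42. The latest is hour 42.

42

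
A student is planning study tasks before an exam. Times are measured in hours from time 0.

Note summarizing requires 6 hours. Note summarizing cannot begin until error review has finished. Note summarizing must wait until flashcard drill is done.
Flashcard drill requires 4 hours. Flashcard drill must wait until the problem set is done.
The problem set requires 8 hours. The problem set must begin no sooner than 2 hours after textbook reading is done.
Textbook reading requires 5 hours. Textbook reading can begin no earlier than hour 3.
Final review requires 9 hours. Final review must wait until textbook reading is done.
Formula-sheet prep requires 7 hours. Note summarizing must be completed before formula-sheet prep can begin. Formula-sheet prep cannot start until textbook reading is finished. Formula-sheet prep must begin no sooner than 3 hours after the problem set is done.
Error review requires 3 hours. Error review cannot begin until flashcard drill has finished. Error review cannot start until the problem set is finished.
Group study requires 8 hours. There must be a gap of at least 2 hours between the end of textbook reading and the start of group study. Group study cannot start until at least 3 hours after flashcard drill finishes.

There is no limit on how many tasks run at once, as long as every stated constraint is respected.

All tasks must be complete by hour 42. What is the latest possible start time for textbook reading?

To finish by hour 42, formula-sheet prep (duration 7) must start no later than hour 35.
Since formula-sheet prep (must start by hour 35) depends on it, note summarizing must finish by hour 35. Backing off its 6-hour duration gives a latest start of hour 29.
Since note summarizing (must start by hour 29) depends on it, error review must finish by hour 29. Backing off its 3-hour duration gives a latest start of hour 26.
Nothing follows group study; the deadline of hour 42 is its only limit. It must start by 42 − 8 = hour 34.
For flashcard drill: error review (must start by hour 26); group study (must start by hour 34, minus 3-hour gap → hour 31); note summarizing (must start by hour 29). The most restrictive is hour 26; with a 4-hour duration, flashcard drill must start by hour 22.
For the problem set: flashcard drill (must start by hour 22); error review (must start by hour 26); formula-sheet prep (must start by hour 35, minus 3-hour gap → hour 32). The most restrictive is hour 22; with an 8-hour duration, the problem set must start by hour 14.
Final review has no dependents, so it just needs to finish by hour 42. Starting by 42 − 9 = hour 33 achieves that.
For textbook reading: the problem set (must start by hour 14, minus 2-hour gap → hour 12); group study (must start by hour 34, minus 2-hour gap → hour 32); formula-sheet prep (must start by hour 35); final review (must start by hour 33). The most restrictive is hour 12; with a 5-hour duration, textbook reading must start by hour 7.

7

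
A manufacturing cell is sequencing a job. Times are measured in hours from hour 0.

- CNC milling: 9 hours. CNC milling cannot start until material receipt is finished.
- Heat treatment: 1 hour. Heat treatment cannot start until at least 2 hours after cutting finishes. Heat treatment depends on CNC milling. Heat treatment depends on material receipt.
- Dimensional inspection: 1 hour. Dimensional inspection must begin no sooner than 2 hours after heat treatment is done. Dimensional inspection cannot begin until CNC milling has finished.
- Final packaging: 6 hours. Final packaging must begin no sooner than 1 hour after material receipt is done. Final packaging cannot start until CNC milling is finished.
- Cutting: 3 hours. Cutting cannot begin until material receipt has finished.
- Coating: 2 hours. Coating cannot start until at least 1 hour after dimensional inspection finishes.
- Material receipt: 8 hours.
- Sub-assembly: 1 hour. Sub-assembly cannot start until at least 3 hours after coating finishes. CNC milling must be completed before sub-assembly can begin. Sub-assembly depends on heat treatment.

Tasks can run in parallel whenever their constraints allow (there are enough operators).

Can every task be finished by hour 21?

No

Nothing blocks material receipt, so it runs from hour 0 to hour 8.
After material receipt (finishes hour 8), CNC milling can start at hour 8 and finishes at hour 17.
Final packaging needs all of material receipt (finishes hour 8, plus 1-hour gap → hour 9); CNC milling (finishes hour 17). That puts its earliest start at hour 17; it finishes at 17 + 6 = hour 23.
Cutting cannot begin until material receipt (finishes hour 8). It runs from hour 8 to 8 + 3 = hour 11.
Heat treatment needs all of cutting (finishes hour 11, plus 2-hour gap → hour 13); CNC milling (finishes hour 17); material receipt (finishes hour 8). That puts its earliest start at hour 17; it finishes at 17 + 1 = hour 18.
Dimensional inspection needs all of heat treatment (finishes hour 18, plus 2-hour gap → hour 20); CNC milling (finishes hour 17). That puts its earliest start at hour 20; it finishes at 20 + 1 = hour 21.
Coating cannot begin until dimensional inspection (finishes hour 21, plus 1-hour gap → hour 22). It runs from hour 22 to 22 + 2 = hour 24.
Sub-assembly needs all of coating (finishes hour 24, plus 3-hour gap → hour 27); CNC milling (finishes hour 17); heat treatment (finishes hour 18). That puts its earliest start at hour 27; it finishes at 27 + 1 = hour 28.
The earliest everything can be done is hour 28, which is after the deadline of 21, so it is not possible.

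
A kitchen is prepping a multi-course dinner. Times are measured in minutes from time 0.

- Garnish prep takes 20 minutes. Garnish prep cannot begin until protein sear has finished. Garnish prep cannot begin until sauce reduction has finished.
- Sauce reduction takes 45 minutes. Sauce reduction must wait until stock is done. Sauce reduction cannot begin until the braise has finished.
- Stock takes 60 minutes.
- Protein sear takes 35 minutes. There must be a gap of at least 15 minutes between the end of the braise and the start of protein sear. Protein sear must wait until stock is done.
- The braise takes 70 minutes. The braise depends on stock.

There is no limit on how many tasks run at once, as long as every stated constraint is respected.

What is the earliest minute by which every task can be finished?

200

Nothing blocks stock, so it runs from minute 0 to minute 60.
The braise cannot begin until stock (finishes minute 60). It runs from minute 60 to 60 + 70 = minute 130.
Sauce reduction needs all of stock (finishes minute 60); the braise (finishes minute 130). That puts its earliest start at minute 130; it finishes at 130 + 45 = minute 175.
Protein sear cannot start until the braise (finishes minute 130, plus 15-minute gap → minute 145); stock (finishes minute 60). The controlling bound is minute 145, so protein sear finishes at 145 + 35 = minute 180.
Garnish prep needs all of protein sear (finishes minute 180); sauce reduction (finishes minute 175). That puts its earliest start at minute 180; it finishes at 180 + 20 = minute 200.
All tasks are finished once the last one completes. Finish times: Stock at 60, The braise at 130, Protein sear at 180, Sauce reduction at 175, Garnish prep at 200. The latest is minute 200.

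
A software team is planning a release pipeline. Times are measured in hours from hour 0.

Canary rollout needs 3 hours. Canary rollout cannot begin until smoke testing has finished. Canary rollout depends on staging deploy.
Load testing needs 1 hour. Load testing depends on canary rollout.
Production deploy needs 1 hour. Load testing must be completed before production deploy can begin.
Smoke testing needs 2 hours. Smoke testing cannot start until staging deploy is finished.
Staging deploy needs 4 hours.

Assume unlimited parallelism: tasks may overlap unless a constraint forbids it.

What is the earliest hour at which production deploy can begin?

Staging deploy has no prerequisites, so it starts at hour 0 and finishes at hour 4.
After staging deploy (finishes hour 4), smoke testing can start at hour 4 and finishes at hour 6.
For canary rollout: smoke testing (finishes hour 6); staging deploy (finishes hour 4). Taking the maximum gives a start of hour 6, and it finishes at 6 + 3 = hour 9.
After canary rollout (finishes hour 9), load testing can start at hour 9 and finishes at hour 10.
Production deploy waits on load testing (finishes hour 10), so the earliest it can start is hour 10.

10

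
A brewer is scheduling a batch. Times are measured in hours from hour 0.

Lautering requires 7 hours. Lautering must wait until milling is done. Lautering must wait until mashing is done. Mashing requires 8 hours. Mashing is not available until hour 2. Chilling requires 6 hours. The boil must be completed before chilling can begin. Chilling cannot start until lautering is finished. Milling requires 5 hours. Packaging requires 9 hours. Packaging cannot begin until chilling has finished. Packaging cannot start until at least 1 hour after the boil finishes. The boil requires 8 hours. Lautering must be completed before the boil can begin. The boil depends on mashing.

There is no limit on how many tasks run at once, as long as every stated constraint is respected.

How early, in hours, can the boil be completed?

25

After its own release at hour 2, mashing can start at hour 2 and finishes at hour 10.
Nothing blocks milling, so it runs from hour 0 to hour 5.
Lautering has to wait for milling (finishes hour 5); mashing (finishes hour 10). The latest of these is hour 10, so lautering runs hour 10 to 10 + 7 = hour 17.
The boil cannot start until lautering (finishes hour 17); mashing (finishes hour 10). The controlling bound is hour 17, so the boil finishes at 17 + 8 = hour 25.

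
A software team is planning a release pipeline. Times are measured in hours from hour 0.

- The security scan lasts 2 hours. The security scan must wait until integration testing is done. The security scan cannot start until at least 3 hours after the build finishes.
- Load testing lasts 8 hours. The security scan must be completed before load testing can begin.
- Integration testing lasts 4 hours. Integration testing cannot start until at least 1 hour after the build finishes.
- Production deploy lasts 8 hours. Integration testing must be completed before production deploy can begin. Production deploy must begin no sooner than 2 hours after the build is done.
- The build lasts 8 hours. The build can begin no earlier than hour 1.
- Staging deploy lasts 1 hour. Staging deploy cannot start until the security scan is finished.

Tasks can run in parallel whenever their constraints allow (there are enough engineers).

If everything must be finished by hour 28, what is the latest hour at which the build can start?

5

Staging deploy has no dependents, so it just needs to finish by hour 28. Starting by 28 − 1 = hour 27 achieves that.
Load testing must finish by hour 28; it takes 8 hours, so it must start by 28 − 8 = hour 20.
The security scan feeds staging deploy (must start by hour 27); load testing (must start by hour 20). Taking the minimum, the security scan must finish by hour 20 and start by 20 − 2 = hour 18.
Production deploy has no dependents, so it just needs to finish by hour 28. Starting by 28 − 8 = hour 20 achieves that.
Integration testing has several dependents: the security scan (must start by hour 18); production deploy (must start by hour 20). The earliest of those limits is hour 18, so integration testing must start by 18 − 4 = hour 14.
For the build: integration testing (must start by hour 14, minus 1-hour gap → hour 13); the security scan (must start by hour 18, minus 3-hour gap → hour 15); production deploy (must start by hour 20, minus 2-hour gap → hour 18). The most restrictive is hour 13; with an 8-hour duration, the build must start by hour 5.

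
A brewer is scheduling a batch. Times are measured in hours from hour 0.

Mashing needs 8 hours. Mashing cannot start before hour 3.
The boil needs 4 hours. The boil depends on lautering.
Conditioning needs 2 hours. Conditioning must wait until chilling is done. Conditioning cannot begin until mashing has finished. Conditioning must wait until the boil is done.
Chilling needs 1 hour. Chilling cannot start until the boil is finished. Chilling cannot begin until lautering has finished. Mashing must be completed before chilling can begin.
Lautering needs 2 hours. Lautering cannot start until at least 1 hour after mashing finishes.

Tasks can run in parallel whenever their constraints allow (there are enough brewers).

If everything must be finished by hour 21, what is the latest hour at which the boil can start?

Conditioning must finish by hour 21; it takes 2 hours, so it must start by 21 − 2 = hour 19.
Chilling feeds into conditioning (must start by hour 19); so chilling must finish by hour 19 and therefore start by hour 18.
The boil must finish in time for chilling (must start by hour 18); conditioning (must start by hour 19). The tightest is hour 18, so the boil must start by 18 − 4 = hour 14.

14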